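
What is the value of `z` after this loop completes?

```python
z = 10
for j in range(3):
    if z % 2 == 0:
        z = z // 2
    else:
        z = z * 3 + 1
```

Collatz-style transformation from 10
`z` takes the values: 10 → 5 → 16 → 8

Answer: 8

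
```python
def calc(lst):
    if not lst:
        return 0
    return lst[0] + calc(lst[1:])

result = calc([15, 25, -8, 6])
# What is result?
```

15 + 25 + (-8) + 6 + 0 = 38

Answer: 38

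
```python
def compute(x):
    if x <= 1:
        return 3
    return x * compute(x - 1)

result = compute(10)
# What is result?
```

compute(10) = 10 * 9 * 8 * 7 * 6 * 5 * 4 * 3 * 2 * 3 = 10886400

Answer: 10886400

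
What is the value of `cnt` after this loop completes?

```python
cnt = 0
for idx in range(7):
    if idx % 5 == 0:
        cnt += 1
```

Count numbers divisible by 5 in range(7)
`cnt` takes the values: 0 → 1 → 2

Answer: 2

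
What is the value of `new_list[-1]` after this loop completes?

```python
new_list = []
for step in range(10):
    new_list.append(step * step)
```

Last element of squares 0 to 9
`new_list` takes the values: [] → [0] → [0, 1] → [0, 1, 4] → [0, 1, 4, 9] → [0, 1, 4, 9, 16] → [0, 1, 4, 9, 16, 25] → [0, 1, 4, 9, 16, 25, 36] → [0, 1, 4, 9, 16, 25, 36, 49] → [0, 1, 4, 9, 16, 25, 36, 49, 64] → [0, 1, 4, 9, 16, 25, 36, 49, 64, 81]
So `new_list[-1]` = 81

Answer: 81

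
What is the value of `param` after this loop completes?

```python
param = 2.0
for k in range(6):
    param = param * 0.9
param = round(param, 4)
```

Exponential decay: 2.0 * 0.9^6
`param` takes the values: 2.0 → 1.8 → 1.62 → 1.458 → 1.3122 → 1.18098 → 1.062882 → 1.0629

Answer: 1.0629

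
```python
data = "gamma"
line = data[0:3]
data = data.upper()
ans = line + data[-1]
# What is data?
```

Trace:
`data = "gamma"` → data = 'gamma'
`line = data[0:3]` → line = 'gam'
`data = data.upper()` → data = 'GAMMA'
`ans = line + data[-1]` → ans = 'gamA'
So data = 'GAMMA'

Answer: 'GAMMA'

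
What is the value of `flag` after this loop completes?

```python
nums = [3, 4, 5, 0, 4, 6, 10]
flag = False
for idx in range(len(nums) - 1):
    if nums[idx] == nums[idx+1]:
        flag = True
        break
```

Check consecutive duplicates in [3, 4, 5, 0, 4, 6, 10]
`flag` takes the values: False

Answer: False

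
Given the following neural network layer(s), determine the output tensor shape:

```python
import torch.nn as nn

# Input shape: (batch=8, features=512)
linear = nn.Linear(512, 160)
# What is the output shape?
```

Input: (8, 512) -> Output: (8, 160)

Answer: (8, 160)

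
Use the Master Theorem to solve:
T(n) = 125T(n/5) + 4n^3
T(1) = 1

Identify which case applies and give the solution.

a=125, b=5, f(n)=4n^3. log_5(125) = 3. Since c=3 = 3, Case 2 applies: T(n) = Θ(n^log_b(a) · log n) = O(n^3 log n).

Answer: O(n^3 log n) - Case 2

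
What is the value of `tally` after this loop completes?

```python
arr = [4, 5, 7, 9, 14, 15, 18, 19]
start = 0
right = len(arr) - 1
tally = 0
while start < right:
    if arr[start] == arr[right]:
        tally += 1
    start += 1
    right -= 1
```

Count matching pairs from ends
`tally` takes the values: 0

Answer: 0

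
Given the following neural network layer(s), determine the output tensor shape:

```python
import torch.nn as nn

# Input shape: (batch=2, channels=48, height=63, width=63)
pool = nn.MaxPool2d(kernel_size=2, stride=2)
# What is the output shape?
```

Input: (2, 48, 63, 63) -> Output: (2, 48, 31, 31)

Answer: (2, 48, 31, 31)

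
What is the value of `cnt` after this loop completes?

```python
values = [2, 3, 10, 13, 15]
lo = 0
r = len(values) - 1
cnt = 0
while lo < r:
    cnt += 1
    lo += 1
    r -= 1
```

Iterations until pointers meet (list length 5)
`cnt` takes the values: 0 → 1 → 2

Answer: 2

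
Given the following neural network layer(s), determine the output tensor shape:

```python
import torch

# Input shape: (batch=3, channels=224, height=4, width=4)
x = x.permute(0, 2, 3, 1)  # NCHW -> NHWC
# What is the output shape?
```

Input: (3, 224, 4, 4) -> Output: (3, 4, 4, 224)

Answer: (3, 4, 4, 224)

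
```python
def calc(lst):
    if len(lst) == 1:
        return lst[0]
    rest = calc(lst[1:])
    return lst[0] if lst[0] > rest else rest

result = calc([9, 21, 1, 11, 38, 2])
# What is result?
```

Recursive max over [9, 21, 1, 11, 38, 2] = 38

Answer: 38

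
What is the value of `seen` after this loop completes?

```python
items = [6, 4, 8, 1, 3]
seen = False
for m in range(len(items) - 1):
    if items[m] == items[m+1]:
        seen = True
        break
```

Check consecutive duplicates in [6, 4, 8, 1, 3]
`seen` takes the values: False

Answer: False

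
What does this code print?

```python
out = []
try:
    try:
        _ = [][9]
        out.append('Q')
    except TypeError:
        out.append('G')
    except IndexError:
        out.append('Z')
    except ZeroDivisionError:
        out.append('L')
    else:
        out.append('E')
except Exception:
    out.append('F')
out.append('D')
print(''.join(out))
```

Execution trace: 'Z' (inner except IndexError) → 'D' (after the try/except). Output: ZD

Answer: ZD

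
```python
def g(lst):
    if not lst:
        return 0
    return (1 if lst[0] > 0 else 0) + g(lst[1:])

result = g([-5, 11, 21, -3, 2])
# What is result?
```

Count of positive elements in [-5, 11, 21, -3, 2] = 3

Answer: 3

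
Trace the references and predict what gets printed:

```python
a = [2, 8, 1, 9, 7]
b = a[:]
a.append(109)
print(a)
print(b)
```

Key concept: slice [:] creates copy.
Step by step:
`a = [2, 8, 1, 9, 7]` → a = [2, 8, 1, 9, 7]
`b = a[:]` → b = [2, 8, 1, 9, 7]
`a.append(109)` → a = [2, 8, 1, 9, 7, 109]
`print(a)` → prints [2, 8, 1, 9, 7, 109]
`print(b)` → prints [2, 8, 1, 9, 7]

Answer:
[2, 8, 1, 9, 7, 109]
[2, 8, 1, 9, 7]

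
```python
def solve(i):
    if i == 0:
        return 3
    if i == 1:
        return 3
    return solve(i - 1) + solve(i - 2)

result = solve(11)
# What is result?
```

Build up from base cases: solve(0)=3, solve(1)=3, solve(2)=6, solve(3)=9, solve(4)=15, solve(5)=24, solve(6)=39, ..., solve(11)=432

Answer: 432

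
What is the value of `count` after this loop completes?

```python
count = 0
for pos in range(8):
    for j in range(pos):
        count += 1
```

Triangle number: 0+1+2+...+7
`count` takes the values: 0 → 1 → 2 → 3 → 4 → 5 → 6 → 7 → 8 → 9 → 10 → 11 → 12 → 13 → 14 → 15 → 16 → 17 → 18 → 19 → 20 → 21 → 22 → 23 → 24 → 25 → 26 → 27 → 28

Answer: 28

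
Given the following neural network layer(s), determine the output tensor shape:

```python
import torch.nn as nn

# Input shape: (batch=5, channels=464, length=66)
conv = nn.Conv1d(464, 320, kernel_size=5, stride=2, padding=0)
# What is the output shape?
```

Input: (5, 464, 66) -> Output: (5, 320, 31)

Answer: (5, 320, 31)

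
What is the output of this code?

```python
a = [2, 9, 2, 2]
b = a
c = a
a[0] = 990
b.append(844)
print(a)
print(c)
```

Key concept: multiple aliases.
Step by step:
`a = [2, 9, 2, 2]` → a = [2, 9, 2, 2]
`b = a` → b = [2, 9, 2, 2] (same object as a)
`c = a` → c = [2, 9, 2, 2] (same object as a, b)
`a[0] = 990` → a = [990, 9, 2, 2] (same object as b, c); b = [990, 9, 2, 2] (same object as a, c); c = [990, 9, 2, 2] (same object as a, b)
`b.append(844)` → a = [990, 9, 2, 2, 844] (same object as b, c); b = [990, 9, 2, 2, 844] (same object as a, c); c = [990, 9, 2, 2, 844] (same object as a, b)
`print(a)` → prints [990, 9, 2, 2, 844]
`print(c)` → prints [990, 9, 2, 2, 844]

Answer:
[990, 9, 2, 2, 844]
[990, 9, 2, 2, 844]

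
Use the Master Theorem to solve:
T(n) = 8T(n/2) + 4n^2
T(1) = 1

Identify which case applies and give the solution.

a=8, b=2, f(n)=4n^2. log_2(8) = 3. Since c=2 < 3, Case 1 applies: T(n) = Θ(n^log_b(a)) = O(n^3).

Answer: O(n^3) - Case 1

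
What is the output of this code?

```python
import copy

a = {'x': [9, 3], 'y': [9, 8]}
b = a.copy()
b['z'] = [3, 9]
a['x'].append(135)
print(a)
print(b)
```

Key concept: shallow copy of dict with mutable values.
Step by step:
`a = {'x': [9, 3], 'y': [9, 8]}` → a = {'x': [9, 3], 'y': [9, 8]}
`b = a.copy()` → b = {'x': [9, 3], 'y': [9, 8]}
`b['z'] = [3, 9]` → b = {'x': [9, 3], 'y': [9, 8], 'z': [3, 9]}
`a['x'].append(135)` → a = {'x': [9, 3, 135], 'y': [9, 8]}; b = {'x': [9, 3, 135], 'y': [9, 8], 'z': [3, 9]}
`print(a)` → prints {'x': [9, 3, 135], 'y': [9, 8]}
`print(b)` → prints {'x': [9, 3, 135], 'y': [9, 8], 'z': [3, 9]}

Answer:
{'x': [9, 3, 135], 'y': [9, 8]}
{'x': [9, 3, 135], 'y': [9, 8], 'z': [3, 9]}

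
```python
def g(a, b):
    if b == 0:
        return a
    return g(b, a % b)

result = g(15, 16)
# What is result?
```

g(15, 16) -> g(16, 15) -> g(15, 1) -> g(1, 0) -> 1

Answer: 1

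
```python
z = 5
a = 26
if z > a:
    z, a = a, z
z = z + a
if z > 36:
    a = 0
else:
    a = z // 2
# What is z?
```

Trace:
`z = 5` → z = 5
`a = 26` → a = 26
`if z > a: ...` → z > a is False → no variable changes
`z = z + a` → z = 31
`if z > 36: ...` → z > 36 is False, take else branch → a = 15
So z = 31

Answer: 31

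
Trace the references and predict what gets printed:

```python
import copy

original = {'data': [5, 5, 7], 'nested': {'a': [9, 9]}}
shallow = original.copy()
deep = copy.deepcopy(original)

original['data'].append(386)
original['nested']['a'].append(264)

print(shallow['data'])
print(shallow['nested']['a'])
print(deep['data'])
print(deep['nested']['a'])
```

Key concept: comparing shallow vs deep copy.
Step by step:
`original = {'data': [5, 5, 7], 'nested': {'a': [9, 9]}}` → original = {'data': [5, 5, 7], 'nested': {'a': [9, 9]}}
`shallow = original.copy()` → shallow = {'data': [5, 5, 7], 'nested': {'a': [9, 9]}}
`deep = copy.deepcopy(original)` → deep = {'data': [5, 5, 7], 'nested': {'a': [9, 9]}}
`original['data'].append(386)` → original = {'data': [5, 5, 7, 386], 'nested': {'a': [9, 9]}}; shallow = {'data': [5, 5, 7, 386], 'nested': {'a': [9, 9]}}
`original['nested']['a'].append(264)` → original = {'data': [5, 5, 7, 386], 'nested': {'a': [9, 9, 264]}}; shallow = {'data': [5, 5, 7, 386], 'nested': {'a': [9, 9, 264]}}
`print(shallow['data'])` → prints [5, 5, 7, 386]
`print(shallow['nested']['a'])` → prints [9, 9, 264]
`print(deep['data'])` → prints [5, 5, 7]
`print(deep['nested']['a'])` → prints [9, 9]

Answer:
[5, 5, 7, 386]
[9, 9, 264]
[5, 5, 7]
[9, 9]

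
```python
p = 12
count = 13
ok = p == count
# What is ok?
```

Trace:
`p = 12` → p = 12
`count = 13` → count = 13
`ok = p == count` → ok = False
So ok = False

Answer: False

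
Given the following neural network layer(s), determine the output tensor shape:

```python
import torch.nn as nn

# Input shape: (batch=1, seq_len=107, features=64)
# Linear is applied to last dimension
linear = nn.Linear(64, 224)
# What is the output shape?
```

Input: (1, 107, 64) -> Output: (1, 107, 224)

Answer: (1, 107, 224)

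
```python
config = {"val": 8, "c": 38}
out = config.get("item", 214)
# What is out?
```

Trace:
`config = {"val": 8, "c": 38}` → config = {'val': 8, 'c': 38}
`out = config.get("item", 214)` → out = 214
So out = 214

Answer: 214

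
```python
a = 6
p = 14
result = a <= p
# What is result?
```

Trace:
`a = 6` → a = 6
`p = 14` → p = 14
`result = a <= p` → result = True
So result = True

Answer: True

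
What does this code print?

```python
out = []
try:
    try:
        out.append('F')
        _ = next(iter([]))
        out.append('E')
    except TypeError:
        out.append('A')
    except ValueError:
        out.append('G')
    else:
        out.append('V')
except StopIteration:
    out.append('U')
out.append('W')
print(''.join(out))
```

Execution trace: 'F' (try body) → 'U' (outer except StopIteration) → 'W' (after the try/except). Output: FUW

Answer: FUW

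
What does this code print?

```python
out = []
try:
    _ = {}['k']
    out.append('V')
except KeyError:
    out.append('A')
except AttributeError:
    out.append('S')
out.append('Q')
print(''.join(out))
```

Execution trace: 'A' (except KeyError) → 'Q' (after the try/except). Output: AQ

Answer: AQ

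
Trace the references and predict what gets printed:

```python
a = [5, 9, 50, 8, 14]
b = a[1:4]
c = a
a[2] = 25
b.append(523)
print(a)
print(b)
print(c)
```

Key concept: slice vs alias.
Step by step:
`a = [5, 9, 50, 8, 14]` → a = [5, 9, 50, 8, 14]
`b = a[1:4]` → b = [9, 50, 8]
`c = a` → c = [5, 9, 50, 8, 14] (same object as a)
`a[2] = 25` → a = [5, 9, 25, 8, 14] (same object as c); c = [5, 9, 25, 8, 14] (same object as a)
`b.append(523)` → b = [9, 50, 8, 523]
`print(a)` → prints [5, 9, 25, 8, 14]
`print(b)` → prints [9, 50, 8, 523]
`print(c)` → prints [5, 9, 25, 8, 14]

Answer:
[5, 9, 25, 8, 14]
[9, 50, 8, 523]
[5, 9, 25, 8, 14]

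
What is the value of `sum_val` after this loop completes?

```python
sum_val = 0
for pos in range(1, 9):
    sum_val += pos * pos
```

Sum of squares 1² to 8² = 204
`sum_val` takes the values: 0 → 1 → 5 → 14 → 30 → 55 → 91 → 140 → 204

Answer: 204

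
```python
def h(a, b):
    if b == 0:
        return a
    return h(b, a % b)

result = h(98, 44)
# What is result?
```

h(98, 44) -> h(44, 10) -> h(10, 4) -> h(4, 2) -> h(2, 0) -> 2

Answer: 2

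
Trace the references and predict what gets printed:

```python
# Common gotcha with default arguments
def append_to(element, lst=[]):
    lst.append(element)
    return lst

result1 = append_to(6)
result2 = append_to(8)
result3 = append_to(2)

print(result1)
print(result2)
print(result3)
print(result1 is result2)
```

Key concept: mutable default argument gotcha.
Step by step:
`result1 = append_to(6)` → result1 = [6]
`result2 = append_to(8)` → result1 = [6, 8] (same object as result2); result2 = [6, 8] (same object as result1)
`result3 = append_to(2)` → result1 = [6, 8, 2] (same object as result2, result3); result2 = [6, 8, 2] (same object as result1, result3); result3 = [6, 8, 2] (same object as result1, result2)
`print(result1)` → prints [6, 8, 2]
`print(result2)` → prints [6, 8, 2]
`print(result3)` → prints [6, 8, 2]
`print(result1 is result2)` → prints True

Answer:
[6, 8, 2]
[6, 8, 2]
[6, 8, 2]
True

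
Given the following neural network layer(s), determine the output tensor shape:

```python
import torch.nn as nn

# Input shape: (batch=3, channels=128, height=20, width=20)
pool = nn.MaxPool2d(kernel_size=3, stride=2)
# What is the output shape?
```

Input: (3, 128, 20, 20) -> Output: (3, 128, 9, 9)

Answer: (3, 128, 9, 9)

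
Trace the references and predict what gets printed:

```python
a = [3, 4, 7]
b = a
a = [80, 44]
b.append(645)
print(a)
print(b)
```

Key concept: rebinding vs mutation: a is rebound to a new list, b still points at the original.
Step by step:
`a = [3, 4, 7]` → a = [3, 4, 7]
`b = a` → b = [3, 4, 7] (same object as a)
`a = [80, 44]` → a = [80, 44]
`b.append(645)` → b = [3, 4, 7, 645]
`print(a)` → prints [80, 44]
`print(b)` → prints [3, 4, 7, 645]

Answer:
[80, 44]
[3, 4, 7, 645]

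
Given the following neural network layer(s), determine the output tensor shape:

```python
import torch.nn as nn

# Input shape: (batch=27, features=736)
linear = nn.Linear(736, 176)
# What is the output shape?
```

Input: (27, 736) -> Output: (27, 176)

Answer: (27, 176)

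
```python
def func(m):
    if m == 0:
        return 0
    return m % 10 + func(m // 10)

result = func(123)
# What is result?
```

Sum of digits of 123: 3 + 2 + 1 = 6

Answer: 6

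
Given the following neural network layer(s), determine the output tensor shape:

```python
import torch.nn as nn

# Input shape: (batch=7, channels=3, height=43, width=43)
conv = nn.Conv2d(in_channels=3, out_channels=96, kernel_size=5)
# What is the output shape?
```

Input: (7, 3, 43, 43) -> Output: (7, 96, 39, 39)

Answer: (7, 96, 39, 39)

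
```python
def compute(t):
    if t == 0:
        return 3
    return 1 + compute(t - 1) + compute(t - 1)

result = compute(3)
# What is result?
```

compute(t) = 1 + 2·compute(t-1), compute(0)=3. Closed form: (3+1)·2^3 - 1 = 31.

Answer: 31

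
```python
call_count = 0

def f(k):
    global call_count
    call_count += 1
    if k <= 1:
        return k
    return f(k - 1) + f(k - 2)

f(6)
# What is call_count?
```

Calls(k) = 1 + Calls(k-1) + Calls(k-2); Calls(0)=Calls(1)=1. For k=6 this gives 25.

Answer: 25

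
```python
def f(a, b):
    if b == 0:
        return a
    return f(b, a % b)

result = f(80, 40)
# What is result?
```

f(80, 40) -> f(40, 0) -> 40

Answer: 40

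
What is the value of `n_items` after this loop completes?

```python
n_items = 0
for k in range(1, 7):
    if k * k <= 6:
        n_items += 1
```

Count numbers where k² ≤ 6
`n_items` takes the values: 0 → 1 → 2

Answer: 2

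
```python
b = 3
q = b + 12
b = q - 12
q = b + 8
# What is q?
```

Trace:
`b = 3` → b = 3
`q = b + 12` → q = 15
`b = q - 12` → b = 3
`q = b + 8` → q = 11
So q = 11

Answer: 11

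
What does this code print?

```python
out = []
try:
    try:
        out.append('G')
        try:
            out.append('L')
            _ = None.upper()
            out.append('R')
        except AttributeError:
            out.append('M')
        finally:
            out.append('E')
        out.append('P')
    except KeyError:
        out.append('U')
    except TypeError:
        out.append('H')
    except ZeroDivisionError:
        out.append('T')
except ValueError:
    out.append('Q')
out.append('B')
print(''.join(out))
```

Execution trace: 'G' (try body) → 'L' (inner try body) → 'M' (inner except AttributeError) → 'E' (inner finally) → 'P' (try body, no exception) → 'B' (after the try/except). Output: GLMEPB

Answer: GLMEPB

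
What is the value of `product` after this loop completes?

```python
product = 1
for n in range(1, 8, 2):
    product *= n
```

Product of 1, 3, 5, ... up to 7
`product` takes the values: 1 → 3 → 15 → 105

Answer: 105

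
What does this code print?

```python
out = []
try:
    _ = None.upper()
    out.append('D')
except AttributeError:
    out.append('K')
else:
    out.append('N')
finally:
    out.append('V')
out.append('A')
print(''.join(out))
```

Execution trace: 'K' (except AttributeError) → 'V' (finally) → 'A' (after the try/except). Output: KVA

Answer: KVA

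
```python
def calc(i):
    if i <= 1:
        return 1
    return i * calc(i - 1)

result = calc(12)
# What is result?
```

calc(12) = 12 * 11 * 10 * 9 * 8 * 7 * 6 * 5 * 4 * 3 * 2 * 1 = 479001600

Answer: 479001600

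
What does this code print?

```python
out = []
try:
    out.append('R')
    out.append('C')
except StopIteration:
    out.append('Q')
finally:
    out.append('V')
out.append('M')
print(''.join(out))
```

Execution trace: 'R' (try body) → 'C' (try body, no exception) → 'V' (finally) → 'M' (after the try/except). Output: RCVM

Answer: RCVM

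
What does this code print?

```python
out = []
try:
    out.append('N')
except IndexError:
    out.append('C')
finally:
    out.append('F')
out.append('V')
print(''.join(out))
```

Execution trace: 'N' (try body, no exception) → 'F' (finally) → 'V' (after the try/except). Output: NFV

Answer: NFV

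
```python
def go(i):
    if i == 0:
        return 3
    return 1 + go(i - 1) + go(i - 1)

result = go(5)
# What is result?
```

go(i) = 1 + 2·go(i-1), go(0)=3. Closed form: (3+1)·2^5 - 1 = 127.

Answer: 127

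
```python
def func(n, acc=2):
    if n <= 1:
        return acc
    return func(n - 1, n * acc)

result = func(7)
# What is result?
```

Accumulator trace (n, acc): (7, 2) -> (6, 14) -> (5, 84) -> (4, 420) -> (3, 1680) -> (2, 5040) -> (1, 10080) -> return 10080

Answer: 10080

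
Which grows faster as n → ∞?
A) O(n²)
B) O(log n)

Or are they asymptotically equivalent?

O(n²) vs O(log n): Higher order terms dominate.

Answer: A) O(n²) grows faster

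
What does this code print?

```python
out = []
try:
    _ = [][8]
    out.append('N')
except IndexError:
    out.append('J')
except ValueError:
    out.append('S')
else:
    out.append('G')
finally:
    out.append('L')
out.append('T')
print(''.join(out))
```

Execution trace: 'J' (except IndexError) → 'L' (finally) → 'T' (after the try/except). Output: JLT

Answer: JLT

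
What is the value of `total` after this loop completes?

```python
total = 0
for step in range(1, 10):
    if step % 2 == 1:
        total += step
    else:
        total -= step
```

Add odd, subtract even
`total` takes the values: 0 → 1 → -1 → 2 → -2 → 3 → -3 → 4 → -4 → 5

Answer: 5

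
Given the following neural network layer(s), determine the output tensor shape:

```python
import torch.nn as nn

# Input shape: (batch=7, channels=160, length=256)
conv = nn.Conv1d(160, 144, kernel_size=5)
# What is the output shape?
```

Input: (7, 160, 256) -> Output: (7, 144, 252)

Answer: (7, 144, 252)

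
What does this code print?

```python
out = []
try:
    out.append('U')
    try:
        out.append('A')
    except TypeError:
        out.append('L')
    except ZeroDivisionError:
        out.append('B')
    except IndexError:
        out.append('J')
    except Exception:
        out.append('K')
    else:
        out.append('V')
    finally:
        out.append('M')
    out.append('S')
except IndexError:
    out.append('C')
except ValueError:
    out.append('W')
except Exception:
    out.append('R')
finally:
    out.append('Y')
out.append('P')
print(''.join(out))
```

Execution trace: 'U' (try body) → 'A' (inner try body, no exception) → 'V' (inner else) → 'M' (inner finally) → 'S' (try body, no exception) → 'Y' (finally) → 'P' (after the try/except). Output: UAVMSYP

Answer: UAVMSYP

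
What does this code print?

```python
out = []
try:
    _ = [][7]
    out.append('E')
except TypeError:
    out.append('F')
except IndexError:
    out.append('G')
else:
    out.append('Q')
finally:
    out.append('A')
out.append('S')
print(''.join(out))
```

Execution trace: 'G' (except IndexError) → 'A' (finally) → 'S' (after the try/except). Output: GAS

Answer: GAS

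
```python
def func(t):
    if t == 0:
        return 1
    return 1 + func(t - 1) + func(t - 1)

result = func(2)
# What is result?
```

func(t) = 1 + 2·func(t-1), func(0)=1. Closed form: (1+1)·2^2 - 1 = 7.

Answer: 7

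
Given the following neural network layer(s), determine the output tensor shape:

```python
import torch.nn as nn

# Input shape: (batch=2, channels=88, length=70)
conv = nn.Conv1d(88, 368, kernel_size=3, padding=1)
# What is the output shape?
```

Input: (2, 88, 70) -> Output: (2, 368, 70)

Answer: (2, 368, 70)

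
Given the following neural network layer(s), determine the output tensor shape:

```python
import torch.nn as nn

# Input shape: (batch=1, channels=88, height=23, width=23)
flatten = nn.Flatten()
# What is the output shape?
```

Input: (1, 88, 23, 23) -> Output: (1, 46552)

Answer: (1, 46552)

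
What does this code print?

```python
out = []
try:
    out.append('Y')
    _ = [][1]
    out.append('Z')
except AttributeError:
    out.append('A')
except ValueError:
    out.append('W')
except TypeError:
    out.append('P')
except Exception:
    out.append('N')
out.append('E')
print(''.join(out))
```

Execution trace: 'Y' (try body) → 'N' (except Exception) → 'E' (after the try/except). Output: YNE

Answer: YNE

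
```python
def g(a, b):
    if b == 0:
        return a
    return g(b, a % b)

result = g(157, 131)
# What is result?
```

g(157, 131) -> g(131, 26) -> g(26, 1) -> g(1, 0) -> 1

Answer: 1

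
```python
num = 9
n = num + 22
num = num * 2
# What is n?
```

Trace:
`num = 9` → num = 9
`n = num + 22` → n = 31
`num = num * 2` → num = 18
So n = 31

Answer: 31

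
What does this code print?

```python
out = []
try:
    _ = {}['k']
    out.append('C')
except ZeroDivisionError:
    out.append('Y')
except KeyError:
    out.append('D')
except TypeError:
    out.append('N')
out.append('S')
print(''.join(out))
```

Execution trace: 'D' (except KeyError) → 'S' (after the try/except). Output: DS

Answer: DS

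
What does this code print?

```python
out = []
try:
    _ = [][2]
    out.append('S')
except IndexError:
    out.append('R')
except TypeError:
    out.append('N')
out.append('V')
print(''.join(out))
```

Execution trace: 'R' (except IndexError) → 'V' (after the try/except). Output: RV

Answer: RV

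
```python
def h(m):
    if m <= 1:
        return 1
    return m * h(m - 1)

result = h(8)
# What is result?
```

h(8) = 8 * 7 * 6 * 5 * 4 * 3 * 2 * 1 = 40320

Answer: 40320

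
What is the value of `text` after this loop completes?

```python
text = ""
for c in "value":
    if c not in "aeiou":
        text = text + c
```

Remove vowels from 'value'
`text` takes the values: "" → "v" → "vl"

Answer: "vl"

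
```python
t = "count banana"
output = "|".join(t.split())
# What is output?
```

Trace:
`t = "count banana"` → t = 'count banana'
`output = "|".join(t.split())` → output = 'count|banana'
So output = 'count|banana'

Answer: 'count|banana'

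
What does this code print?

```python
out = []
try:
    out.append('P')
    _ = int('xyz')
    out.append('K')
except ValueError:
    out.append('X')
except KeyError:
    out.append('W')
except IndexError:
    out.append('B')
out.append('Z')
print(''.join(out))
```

Execution trace: 'P' (try body) → 'X' (except ValueError) → 'Z' (after the try/except). Output: PXZ

Answer: PXZ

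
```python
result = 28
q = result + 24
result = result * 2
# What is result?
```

Trace:
`result = 28` → result = 28
`q = result + 24` → q = 52
`result = result * 2` → result = 56
So result = 56

Answer: 56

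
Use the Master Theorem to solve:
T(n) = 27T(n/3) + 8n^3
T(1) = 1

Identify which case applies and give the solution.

a=27, b=3, f(n)=8n^3. log_3(27) = 3. Since c=3 = 3, Case 2 applies: T(n) = Θ(n^log_b(a) · log n) = O(n^3 log n).

Answer: O(n^3 log n) - Case 2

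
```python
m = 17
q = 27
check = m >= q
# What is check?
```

Trace:
`m = 17` → m = 17
`q = 27` → q = 27
`check = m >= q` → check = False
So check = False

Answer: False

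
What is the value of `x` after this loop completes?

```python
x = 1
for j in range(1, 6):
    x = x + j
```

Start at 1, add 1 through 5
`x` takes the values: 1 → 2 → 4 → 7 → 11 → 16

Answer: 16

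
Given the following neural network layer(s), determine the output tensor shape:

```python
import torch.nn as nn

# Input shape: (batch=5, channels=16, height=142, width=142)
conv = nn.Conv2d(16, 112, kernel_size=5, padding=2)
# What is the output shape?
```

Input: (5, 16, 142, 142) -> Output: (5, 112, 142, 142)

Answer: (5, 112, 142, 142)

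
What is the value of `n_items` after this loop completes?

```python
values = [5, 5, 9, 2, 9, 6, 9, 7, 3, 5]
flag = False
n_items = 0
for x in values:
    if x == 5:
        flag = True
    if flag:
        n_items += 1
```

Count elements after first 5 in [5, 5, 9, 2, 9, 6, 9, 7, 3, 5]
`n_items` takes the values: 0 → 1 → 2 → 3 → 4 → 5 → 6 → 7 → 8 → 9 → 10

Answer: 10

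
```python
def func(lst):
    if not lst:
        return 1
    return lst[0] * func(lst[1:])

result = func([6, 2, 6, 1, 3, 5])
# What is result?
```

Product over [6, 2, 6, 1, 3, 5] = 6 * 2 * 6 * 1 * 3 * 5 = 1080

Answer: 1080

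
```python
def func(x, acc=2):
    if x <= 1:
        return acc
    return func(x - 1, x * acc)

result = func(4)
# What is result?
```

Accumulator trace (n, acc): (4, 2) -> (3, 8) -> (2, 24) -> (1, 48) -> return 48

Answer: 48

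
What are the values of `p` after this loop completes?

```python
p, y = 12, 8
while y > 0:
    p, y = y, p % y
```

GCD of 12 and 8
`p` takes the values: 12 → 8 → 4

Answer: 4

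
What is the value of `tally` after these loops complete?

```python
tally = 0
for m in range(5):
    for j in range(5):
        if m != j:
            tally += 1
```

5² - 5 (exclude diagonal)
`tally` takes the values: 0 → 1 → 2 → 3 → 4 → 5 → 6 → 7 → 8 → 9 → 10 → 11 → 12 → 13 → 14 → 15 → 16 → 17 → 18 → 19 → 20

Answer: 20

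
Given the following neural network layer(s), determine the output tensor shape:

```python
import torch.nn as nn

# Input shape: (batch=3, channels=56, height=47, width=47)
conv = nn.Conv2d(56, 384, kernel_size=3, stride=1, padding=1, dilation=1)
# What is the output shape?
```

Input: (3, 56, 47, 47) -> Output: (3, 384, 47, 47)

Answer: (3, 384, 47, 47)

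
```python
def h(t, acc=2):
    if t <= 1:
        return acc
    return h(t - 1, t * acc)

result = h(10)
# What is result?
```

Accumulator trace (n, acc): (10, 2) -> (9, 20) -> (8, 180) -> (7, 1440) -> (6, 10080) -> (5, 60480) -> (4, 302400) -> (3, 1209600) -> (2, 3628800) -> (1, 7257600) -> return 7257600

Answer: 7257600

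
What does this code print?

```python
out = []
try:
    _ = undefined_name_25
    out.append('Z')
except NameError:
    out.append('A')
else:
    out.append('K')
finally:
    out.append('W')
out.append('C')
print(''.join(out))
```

Execution trace: 'A' (except NameError) → 'W' (finally) → 'C' (after the try/except). Output: AWC

Answer: AWC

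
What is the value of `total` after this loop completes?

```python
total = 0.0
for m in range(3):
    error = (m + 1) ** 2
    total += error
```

Sum of squared losses 1² + 2² + ... + 3²
`total` takes the values: 0.0 → 1.0 → 5.0 → 14.0

Answer: 14.0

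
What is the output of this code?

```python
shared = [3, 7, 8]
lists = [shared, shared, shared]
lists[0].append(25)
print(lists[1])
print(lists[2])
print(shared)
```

Key concept: list of same reference.
Step by step:
`shared = [3, 7, 8]` → shared = [3, 7, 8]
`lists = [shared, shared, shared]` → lists = [[3, 7, 8], [3, 7, 8], [3, 7, 8]]
`lists[0].append(25)` → shared = [3, 7, 8, 25]; lists = [[3, 7, 8, 25], [3, 7, 8, 25], [3, 7, 8, 25]]
`print(lists[1])` → prints [3, 7, 8, 25]
`print(lists[2])` → prints [3, 7, 8, 25]
`print(shared)` → prints [3, 7, 8, 25]

Answer:
[3, 7, 8, 25]
[3, 7, 8, 25]
[3, 7, 8, 25]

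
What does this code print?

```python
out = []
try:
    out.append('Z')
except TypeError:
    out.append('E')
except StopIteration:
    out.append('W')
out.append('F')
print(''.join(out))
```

Execution trace: 'Z' (try body, no exception) → 'F' (after the try/except). Output: ZF

Answer: ZF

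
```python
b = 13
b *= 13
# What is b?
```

Trace:
`b = 13` → b = 13
`b *= 13` → b = 169
So b = 169

Answer: 169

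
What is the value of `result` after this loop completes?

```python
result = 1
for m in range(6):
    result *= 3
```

3^6 = 729
`result` takes the values: 1 → 3 → 9 → 27 → 81 → 243 → 729

Answer: 729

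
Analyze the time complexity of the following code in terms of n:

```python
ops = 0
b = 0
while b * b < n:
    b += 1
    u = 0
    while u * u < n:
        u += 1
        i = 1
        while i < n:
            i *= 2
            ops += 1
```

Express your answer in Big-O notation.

Each loop level contributes: √n × √n × log n. Multiplying the contributions gives O(n log n).

Answer: O(n log n)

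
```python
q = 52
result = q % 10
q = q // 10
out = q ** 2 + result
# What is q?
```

Trace:
`q = 52` → q = 52
`result = q % 10` → result = 2
`q = q // 10` → q = 5
`out = q ** 2 + result` → out = 27
So q = 5

Answer: 5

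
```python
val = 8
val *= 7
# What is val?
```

Trace:
`val = 8` → val = 8
`val *= 7` → val = 56
So val = 56

Answer: 56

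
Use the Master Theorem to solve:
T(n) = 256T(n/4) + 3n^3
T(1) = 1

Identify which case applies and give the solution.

a=256, b=4, f(n)=3n^3. log_4(256) = 4. Since c=3 < 4, Case 1 applies: T(n) = Θ(n^log_b(a)) = O(n^4).

Answer: O(n^4) - Case 1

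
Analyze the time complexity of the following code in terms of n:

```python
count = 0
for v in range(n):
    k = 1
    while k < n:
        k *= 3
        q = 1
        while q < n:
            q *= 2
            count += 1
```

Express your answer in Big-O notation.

Each loop level contributes: n × log n × log n. Multiplying the contributions gives O(n log² n).

Answer: O(n log² n)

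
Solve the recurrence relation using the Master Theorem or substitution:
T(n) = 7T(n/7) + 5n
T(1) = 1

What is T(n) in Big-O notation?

By Master Theorem: a=7, b=7, f(n)=5n. Since log_7(7) = 1 and f(n) = Θ(n^1), Case 2 applies. T(n) = O(n log n).

Answer: O(n log n)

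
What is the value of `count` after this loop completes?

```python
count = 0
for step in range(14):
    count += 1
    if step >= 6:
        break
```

Loop breaks when step reaches 6, count is 7
`count` takes the values: 0 → 1 → 2 → 3 → 4 → 5 → 6 → 7

Answer: 7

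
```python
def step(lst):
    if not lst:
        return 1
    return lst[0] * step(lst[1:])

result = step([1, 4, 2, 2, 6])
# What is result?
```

Product over [1, 4, 2, 2, 6] = 1 * 4 * 2 * 2 * 6 = 96

Answer: 96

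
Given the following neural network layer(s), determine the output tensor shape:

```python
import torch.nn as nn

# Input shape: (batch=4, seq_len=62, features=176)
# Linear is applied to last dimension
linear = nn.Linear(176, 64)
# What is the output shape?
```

Input: (4, 62, 176) -> Output: (4, 62, 64)

Answer: (4, 62, 64)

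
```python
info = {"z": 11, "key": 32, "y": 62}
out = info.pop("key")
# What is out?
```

Trace:
`info = {"z": 11, "key": 32, "y": 62}` → info = {'z': 11, 'key': 32, 'y': 62}
`out = info.pop("key")` → info = {'z': 11, 'y': 62}; out = 32
So out = 32

Answer: 32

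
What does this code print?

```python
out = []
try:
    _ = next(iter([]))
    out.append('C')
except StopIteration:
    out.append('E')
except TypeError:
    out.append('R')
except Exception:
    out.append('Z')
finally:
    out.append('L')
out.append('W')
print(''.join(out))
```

Execution trace: 'E' (except StopIteration) → 'L' (finally) → 'W' (after the try/except). Output: ELW

Answer: ELW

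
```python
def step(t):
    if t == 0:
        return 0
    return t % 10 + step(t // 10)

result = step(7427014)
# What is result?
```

Sum of digits of 7427014: 4 + 1 + 0 + 7 + 2 + 4 + 7 = 25

Answer: 25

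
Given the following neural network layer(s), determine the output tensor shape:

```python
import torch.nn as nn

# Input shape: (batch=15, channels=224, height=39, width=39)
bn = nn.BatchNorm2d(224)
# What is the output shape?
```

Input: (15, 224, 39, 39) -> Output: (15, 224, 39, 39)

Answer: (15, 224, 39, 39)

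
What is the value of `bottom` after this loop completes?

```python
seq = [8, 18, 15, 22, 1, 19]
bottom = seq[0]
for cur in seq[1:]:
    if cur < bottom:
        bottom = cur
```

Minimum of [8, 18, 15, 22, 1, 19]
`bottom` takes the values: 8 → 1

Answer: 1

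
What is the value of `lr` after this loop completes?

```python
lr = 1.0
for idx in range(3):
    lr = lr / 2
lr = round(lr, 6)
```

Halving LR 3 times: 1 / 2^3
`lr` takes the values: 1.0 → 0.5 → 0.25 → 0.125

Answer: 0.125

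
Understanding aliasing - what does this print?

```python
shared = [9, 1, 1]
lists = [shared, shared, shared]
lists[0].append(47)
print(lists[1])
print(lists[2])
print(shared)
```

Key concept: list of same reference.
Step by step:
`shared = [9, 1, 1]` → shared = [9, 1, 1]
`lists = [shared, shared, shared]` → lists = [[9, 1, 1], [9, 1, 1], [9, 1, 1]]
`lists[0].append(47)` → shared = [9, 1, 1, 47]; lists = [[9, 1, 1, 47], [9, 1, 1, 47], [9, 1, 1, 47]]
`print(lists[1])` → prints [9, 1, 1, 47]
`print(lists[2])` → prints [9, 1, 1, 47]
`print(shared)` → prints [9, 1, 1, 47]

Answer:
[9, 1, 1, 47]
[9, 1, 1, 47]
[9, 1, 1, 47]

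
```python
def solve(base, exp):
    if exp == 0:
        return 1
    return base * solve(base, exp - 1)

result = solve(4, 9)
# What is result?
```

solve(4, 9) = 4 * 4 * 4 * 4 * 4 * 4 * 4 * 4 * 4 = 262144

Answer: 262144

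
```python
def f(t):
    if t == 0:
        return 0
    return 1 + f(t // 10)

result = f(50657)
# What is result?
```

Count of digits of 50657: 5

Answer: 5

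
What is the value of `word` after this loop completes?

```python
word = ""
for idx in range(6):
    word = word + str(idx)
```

Concatenate digits 0 to 5
`word` takes the values: "" → "0" → "01" → "012" → "0123" → "01234" → "012345"

Answer: "012345"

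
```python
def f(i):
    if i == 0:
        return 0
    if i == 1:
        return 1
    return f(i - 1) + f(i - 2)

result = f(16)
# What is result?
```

Build up from base cases: f(0)=0, f(1)=1, f(2)=1, f(3)=2, f(4)=3, f(5)=5, f(6)=8, ..., f(16)=987

Answer: 987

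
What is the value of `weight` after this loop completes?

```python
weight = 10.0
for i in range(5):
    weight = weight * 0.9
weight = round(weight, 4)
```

Exponential decay: 10.0 * 0.9^5
`weight` takes the values: 10.0 → 9.0 → 8.1 → 7.29 → 6.561 → 5.9049

Answer: 5.9049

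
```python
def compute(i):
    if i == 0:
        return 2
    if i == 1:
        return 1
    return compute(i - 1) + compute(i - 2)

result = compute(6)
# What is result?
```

Build up from base cases: compute(0)=2, compute(1)=1, compute(2)=3, compute(3)=4, compute(4)=7, compute(5)=11, compute(6)=18

Answer: 18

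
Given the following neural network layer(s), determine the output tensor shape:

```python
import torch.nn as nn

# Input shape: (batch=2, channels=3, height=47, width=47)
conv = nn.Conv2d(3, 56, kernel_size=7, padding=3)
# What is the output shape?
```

Input: (2, 3, 47, 47) -> Output: (2, 56, 47, 47)

Answer: (2, 56, 47, 47)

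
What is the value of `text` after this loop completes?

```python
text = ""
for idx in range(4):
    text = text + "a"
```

Repeat 'a' 4 times
`text` takes the values: "" → "a" → "aa" → "aaa" → "aaaa"

Answer: "aaaa"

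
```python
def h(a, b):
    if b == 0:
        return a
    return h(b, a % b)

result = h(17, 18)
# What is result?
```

h(17, 18) -> h(18, 17) -> h(17, 1) -> h(1, 0) -> 1

Answer: 1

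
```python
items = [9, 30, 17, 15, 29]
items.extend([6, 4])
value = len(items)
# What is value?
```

Trace:
`items = [9, 30, 17, 15, 29]` → items = [9, 30, 17, 15, 29]
`items.extend([6, 4])` → items = [9, 30, 17, 15, 29, 6, 4]
`value = len(items)` → value = 7
So value = 7

Answer: 7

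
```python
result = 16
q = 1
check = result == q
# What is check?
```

Trace:
`result = 16` → result = 16
`q = 1` → q = 1
`check = result == q` → check = False
So check = False

Answer: False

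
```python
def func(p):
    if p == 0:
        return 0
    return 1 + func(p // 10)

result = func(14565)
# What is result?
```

Count of digits of 14565: 5

Answer: 5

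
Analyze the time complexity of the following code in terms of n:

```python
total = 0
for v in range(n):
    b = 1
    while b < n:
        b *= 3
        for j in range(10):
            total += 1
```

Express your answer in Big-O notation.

Each loop level contributes: n × log n × 1. Multiplying the contributions gives O(n log n).

Answer: O(n log n)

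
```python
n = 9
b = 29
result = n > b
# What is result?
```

Trace:
`n = 9` → n = 9
`b = 29` → b = 29
`result = n > b` → result = False
So result = False

Answer: False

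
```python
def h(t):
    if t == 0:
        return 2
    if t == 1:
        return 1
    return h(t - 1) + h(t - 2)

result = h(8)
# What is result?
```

Build up from base cases: h(0)=2, h(1)=1, h(2)=3, h(3)=4, h(4)=7, h(5)=11, h(6)=18, ..., h(8)=47

Answer: 47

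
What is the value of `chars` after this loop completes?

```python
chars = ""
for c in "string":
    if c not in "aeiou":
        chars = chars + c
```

Remove vowels from 'string'
`chars` takes the values: "" → "s" → "st" → "str" → "strn" → "strng"

Answer: "strng"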